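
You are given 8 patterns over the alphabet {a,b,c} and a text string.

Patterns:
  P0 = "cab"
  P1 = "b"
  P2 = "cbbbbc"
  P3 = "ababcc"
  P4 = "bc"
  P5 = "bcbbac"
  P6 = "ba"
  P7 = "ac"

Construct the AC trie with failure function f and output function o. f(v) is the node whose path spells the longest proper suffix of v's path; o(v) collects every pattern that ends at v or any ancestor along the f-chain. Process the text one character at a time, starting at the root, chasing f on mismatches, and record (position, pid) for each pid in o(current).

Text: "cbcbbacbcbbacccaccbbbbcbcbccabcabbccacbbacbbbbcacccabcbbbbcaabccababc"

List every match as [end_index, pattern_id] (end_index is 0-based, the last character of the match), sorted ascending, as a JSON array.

Construct AC machine:
Trie nodes:
  n0 'ε': a→10 b→4 c→1
  n1 'c': a→2 b→5
  n2 'ca': b→3
  n3 'cab': ·  ←P0
  n4 'b': a→21 c→16  ←P1
  n5 'cb': b→6
  n6 'cbb': b→7
  n7 'cbbb': b→8
  n8 'cbbbb': c→9
  n9 'cbbbbc': ·  ←P2
  n10 'a': b→11 c→22
  n11 'ab': a→12
  n12 'aba': b→13
  n13 'abab': c→14
  n14 'ababc': c→15
  n15 'ababcc': ·  ←P3
  n16 'bc': b→17  ←P4
  n17 'bcb': b→18
  n18 'bcbb': a→19
  n19 'bcbba': c→20
  n20 'bcbbac': ·  ←P5
  n21 'ba': ·  ←P6
  n22 'ac': ·  ←P7

BFS fail/out derivation:
  fail(1) 'c': from fail(0)=0 chase 'c': 0 ⇒ 0;  out=∅∪out(0)=∅
  fail(4) 'b': from fail(0)=0 chase 'b': 0 ⇒ 0;  out={1}∪out(0)={1}
  fail(10) 'a': from fail(0)=0 chase 'a': 0 ⇒ 0;  out=∅∪out(0)=∅
  fail(2) 'ca': from fail(1)=0 chase 'a': 0 ⇒ 10;  out=∅∪out(10)=∅
  fail(5) 'cb': from fail(1)=0 chase 'b': 0 ⇒ 4;  out=∅∪out(4)={1}
  fail(11) 'ab': from fail(10)=0 chase 'b': 0 ⇒ 4;  out=∅∪out(4)={1}
  fail(16) 'bc': from fail(4)=0 chase 'c': 0 ⇒ 1;  out={4}∪out(1)={4}
  fail(21) 'ba': from fail(4)=0 chase 'a': 0 ⇒ 10;  out={6}∪out(10)={6}
  fail(22) 'ac': from fail(10)=0 chase 'c': 0 ⇒ 1;  out={7}∪out(1)={7}
  fail(3) 'cab': from fail(2)=10 chase 'b': 10 ⇒ 11;  out={0}∪out(11)={0,1}
  fail(6) 'cbb': from fail(5)=4 chase 'b': 4→0 ⇒ 4;  out=∅∪out(4)={1}
  fail(12) 'aba': from fail(11)=4 chase 'a': 4 ⇒ 21;  out=∅∪out(21)={6}
  fail(17) 'bcb': from fail(16)=1 chase 'b': 1 ⇒ 5;  out=∅∪out(5)={1}
  fail(7) 'cbbb': from fail(6)=4 chase 'b': 4→0 ⇒ 4;  out=∅∪out(4)={1}
  fail(13) 'abab': from fail(12)=21 chase 'b': 21→10 ⇒ 11;  out=∅∪out(11)={1}
  fail(18) 'bcbb': from fail(17)=5 chase 'b': 5 ⇒ 6;  out=∅∪out(6)={1}
  fail(8) 'cbbbb': from fail(7)=4 chase 'b': 4→0 ⇒ 4;  out=∅∪out(4)={1}
  fail(14) 'ababc': from fail(13)=11 chase 'c': 11→4 ⇒ 16;  out=∅∪out(16)={4}
  fail(19) 'bcbba': from fail(18)=6 chase 'a': 6→4 ⇒ 21;  out=∅∪out(21)={6}
  fail(9) 'cbbbbc': from fail(8)=4 chase 'c': 4 ⇒ 16;  out={2}∪out(16)={2,4}
  fail(15) 'ababcc': from fail(14)=16 chase 'c': 16→1→0 ⇒ 1;  out={3}∪out(1)={3}
  fail(20) 'bcbbac': from fail(19)=21 chase 'c': 21→10 ⇒ 22;  out={5}∪out(22)={5,7}

Scan:
pos 0 'c': at 1
pos 1 'b': at 5  emit P1@[1:1]
pos 2 'c': at 16 (fail-walked)  emit P4@[1:2]
pos 3 'b': at 17  emit P1@[3:3]
pos 4 'b': at 18  emit P1@[4:4]
pos 5 'a': at 19  emit P6@[4:5]
pos 6 'c': at 20  emit P5@[1:6],P7@[5:6]
pos 7 'b': at 5 (fail-walked)  emit P1@[7:7]
pos 8 'c': at 16 (fail-walked)  emit P4@[7:8]
pos 9 'b': at 17  emit P1@[9:9]
pos 10 'b': at 18  emit P1@[10:10]
pos 11 'a': at 19  emit P6@[10:11]
pos 12 'c': at 20  emit P5@[7:12],P7@[11:12]
pos 13 'c': at 1 (fail-walked)
pos 14 'c': at 1 (fail-walked)
pos 15 'a': at 2
pos 16 'c': at 22 (fail-walked)  emit P7@[15:16]
pos 17 'c': at 1 (fail-walked)
pos 18 'b': at 5  emit P1@[18:18]
pos 19 'b': at 6  emit P1@[19:19]
pos 20 'b': at 7  emit P1@[20:20]
pos 21 'b': at 8  emit P1@[21:21]
pos 22 'c': at 9  emit P2@[17:22],P4@[21:22]
pos 23 'b': at 17 (fail-walked)  emit P1@[23:23]
pos 24 'c': at 16 (fail-walked)  emit P4@[23:24]
pos 25 'b': at 17  emit P1@[25:25]
pos 26 'c': at 16 (fail-walked)  emit P4@[25:26]
pos 27 'c': at 1 (fail-walked)
pos 28 'a': at 2
pos 29 'b': at 3  emit P0@[27:29],P1@[29:29]
pos 30 'c': at 16 (fail-walked)  emit P4@[29:30]
pos 31 'a': at 2 (fail-walked)
pos 32 'b': at 3  emit P0@[30:32],P1@[32:32]
pos 33 'b': at 4 (fail-walked)  emit P1@[33:33]
pos 34 'c': at 16  emit P4@[33:34]
pos 35 'c': at 1 (fail-walked)
pos 36 'a': at 2
pos 37 'c': at 22 (fail-walked)  emit P7@[36:37]
pos 38 'b': at 5 (fail-walked)  emit P1@[38:38]
pos 39 'b': at 6  emit P1@[39:39]
pos 40 'a': at 21 (fail-walked)  emit P6@[39:40]
pos 41 'c': at 22 (fail-walked)  emit P7@[40:41]
pos 42 'b': at 5 (fail-walked)  emit P1@[42:42]
pos 43 'b': at 6  emit P1@[43:43]
pos 44 'b': at 7  emit P1@[44:44]
pos 45 'b': at 8  emit P1@[45:45]
pos 46 'c': at 9  emit P2@[41:46],P4@[45:46]
pos 47 'a': at 2 (fail-walked)
pos 48 'c': at 22 (fail-walked)  emit P7@[47:48]
pos 49 'c': at 1 (fail-walked)
pos 50 'c': at 1 (fail-walked)
pos 51 'a': at 2
pos 52 'b': at 3  emit P0@[50:52],P1@[52:52]
pos 53 'c': at 16 (fail-walked)  emit P4@[52:53]
pos 54 'b': at 17  emit P1@[54:54]
pos 55 'b': at 18  emit P1@[55:55]
pos 56 'b': at 7 (fail-walked)  emit P1@[56:56]
pos 57 'b': at 8  emit P1@[57:57]
pos 58 'c': at 9  emit P2@[53:58],P4@[57:58]
pos 59 'a': at 2 (fail-walked)
pos 60 'a': at 10 (fail-walked)
pos 61 'b': at 11  emit P1@[61:61]
pos 62 'c': at 16 (fail-walked)  emit P4@[61:62]
pos 63 'c': at 1 (fail-walked)
pos 64 'a': at 2
pos 65 'b': at 3  emit P0@[63:65],P1@[65:65]
pos 66 'a': at 12 (fail-walked)  emit P6@[65:66]
pos 67 'b': at 13  emit P1@[67:67]
pos 68 'c': at 14  emit P4@[67:68]

Matches: [[1,1],[2,4],[3,1],[4,1],[5,6],[6,5],[6,7],[7,1],[8,4],[9,1],[10,1],[11,6],[12,5],[12,7],[16,7],[18,1],[19,1],[20,1],[21,1],[22,2],[22,4],[23,1],[24,4],[25,1],[26,4],[29,0],[29,1],[30,4],[32,0],[32,1],[33,1],[34,4],[37,7],[38,1],[39,1],[40,6],[41,7],[42,1],[43,1],[44,1],[45,1],[46,2],[46,4],[48,7],[52,0],[52,1],[53,4],[54,1],[55,1],[56,1],[57,1],[58,2],[58,4],[61,1],[62,4],[65,0],[65,1],[66,6],[67,1],[68,4]]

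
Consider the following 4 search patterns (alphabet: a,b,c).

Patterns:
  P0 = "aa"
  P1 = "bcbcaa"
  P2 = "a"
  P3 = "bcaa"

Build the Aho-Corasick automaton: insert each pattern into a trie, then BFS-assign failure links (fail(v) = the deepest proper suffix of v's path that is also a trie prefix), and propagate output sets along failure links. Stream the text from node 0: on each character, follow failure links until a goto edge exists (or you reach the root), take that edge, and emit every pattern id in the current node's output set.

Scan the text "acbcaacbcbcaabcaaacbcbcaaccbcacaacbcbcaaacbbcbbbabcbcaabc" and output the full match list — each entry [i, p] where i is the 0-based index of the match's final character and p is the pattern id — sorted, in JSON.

Construct AC machine:
Trie nodes:
  n0 'ε': a→1 b→3
  n1 'a': a→2  ←P2
  n2 'aa': ·  ←P0
  n3 'b': c→4
  n4 'bc': a→9 b→5
  n5 'bcb': c→6
  n6 'bcbc': a→7
  n7 'bcbca': a→8
  n8 'bcbcaa': ·  ←P1
  n9 'bca': a→10
  n10 'bcaa': ·  ←P3

Failure links (BFS by depth):
  fail(1) 'a': from fail(0)=0 chase 'a': 0 ⇒ 0;  out={2}∪out(0)={2}
  fail(3) 'b': from fail(0)=0 chase 'b': 0 ⇒ 0;  out=∅∪out(0)=∅
  fail(2) 'aa': from fail(1)=0 chase 'a': 0 ⇒ 1;  out={0}∪out(1)={0,2}
  fail(4) 'bc': from fail(3)=0 chase 'c': 0 ⇒ 0;  out=∅∪out(0)=∅
  fail(5) 'bcb': from fail(4)=0 chase 'b': 0 ⇒ 3;  out=∅∪out(3)=∅
  fail(9) 'bca': from fail(4)=0 chase 'a': 0 ⇒ 1;  out=∅∪out(1)={2}
  fail(6) 'bcbc': from fail(5)=3 chase 'c': 3 ⇒ 4;  out=∅∪out(4)=∅
  fail(10) 'bcaa': from fail(9)=1 chase 'a': 1 ⇒ 2;  out={3}∪out(2)={0,2,3}
  fail(7) 'bcbca': from fail(6)=4 chase 'a': 4 ⇒ 9;  out=∅∪out(9)={2}
  fail(8) 'bcbcaa': from fail(7)=9 chase 'a': 9 ⇒ 10;  out={1}∪out(10)={0,1,2,3}

Text stream:
i=0 'a': node 0→1  emit P2@[0:0]
i=1 'c': node 1→0 ·f
i=2 'b': node 0→3
i=3 'c': node 3→4
i=4 'a': node 4→9  emit P2@[4:4]
i=5 'a': node 9→10  emit P0@[4:5],P2@[5:5],P3@[2:5]
i=6 'c': node 10→0 ·f
i=7 'b': node 0→3
i=8 'c': node 3→4
i=9 'b': node 4→5
i=10 'c': node 5→6
i=11 'a': node 6→7  emit P2@[11:11]
i=12 'a': node 7→8  emit P0@[11:12],P1@[7:12],P2@[12:12],P3@[9:12]
i=13 'b': node 8→3 ·f
i=14 'c': node 3→4
i=15 'a': node 4→9  emit P2@[15:15]
i=16 'a': node 9→10  emit P0@[15:16],P2@[16:16],P3@[13:16]
i=17 'a': node 10→2 ·f  emit P0@[16:17],P2@[17:17]
i=18 'c': node 2→0 ·f
i=19 'b': node 0→3
i=20 'c': node 3→4
i=21 'b': node 4→5
i=22 'c': node 5→6
i=23 'a': node 6→7  emit P2@[23:23]
i=24 'a': node 7→8  emit P0@[23:24],P1@[19:24],P2@[24:24],P3@[21:24]
i=25 'c': node 8→0 ·f
i=26 'c': node 0→0
i=27 'b': node 0→3
i=28 'c': node 3→4
i=29 'a': node 4→9  emit P2@[29:29]
i=30 'c': node 9→0 ·f
i=31 'a': node 0→1  emit P2@[31:31]
i=32 'a': node 1→2  emit P0@[31:32],P2@[32:32]
i=33 'c': node 2→0 ·f
i=34 'b': node 0→3
i=35 'c': node 3→4
i=36 'b': node 4→5
i=37 'c': node 5→6
i=38 'a': node 6→7  emit P2@[38:38]
i=39 'a': node 7→8  emit P0@[38:39],P1@[34:39],P2@[39:39],P3@[36:39]
i=40 'a': node 8→2 ·f  emit P0@[39:40],P2@[40:40]
i=41 'c': node 2→0 ·f
i=42 'b': node 0→3
i=43 'b': node 3→3 ·f
i=44 'c': node 3→4
i=45 'b': node 4→5
i=46 'b': node 5→3 ·f
i=47 'b': node 3→3 ·f
i=48 'a': node 3→1 ·f  emit P2@[48:48]
i=49 'b': node 1→3 ·f
i=50 'c': node 3→4
i=51 'b': node 4→5
i=52 'c': node 5→6
i=53 'a': node 6→7  emit P2@[53:53]
i=54 'a': node 7→8  emit P0@[53:54],P1@[49:54],P2@[54:54],P3@[51:54]
i=55 'b': node 8→3 ·f
i=56 'c': node 3→4

Matches: [[0,2],[4,2],[5,0],[5,2],[5,3],[11,2],[12,0],[12,1],[12,2],[12,3],[15,2],[16,0],[16,2],[16,3],[17,0],[17,2],[23,2],[24,0],[24,1],[24,2],[24,3],[29,2],[31,2],[32,0],[32,2],[38,2],[39,0],[39,1],[39,2],[39,3],[40,0],[40,2],[48,2],[53,2],[54,0],[54,1],[54,2],[54,3]]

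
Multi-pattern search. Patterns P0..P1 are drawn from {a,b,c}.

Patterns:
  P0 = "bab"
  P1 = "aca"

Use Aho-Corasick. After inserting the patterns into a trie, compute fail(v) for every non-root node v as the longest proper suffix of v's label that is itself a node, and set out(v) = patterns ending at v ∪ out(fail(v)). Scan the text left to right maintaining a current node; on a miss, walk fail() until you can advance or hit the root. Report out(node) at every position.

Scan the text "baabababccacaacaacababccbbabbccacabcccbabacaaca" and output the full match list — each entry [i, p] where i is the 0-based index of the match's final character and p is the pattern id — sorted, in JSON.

Construct AC machine:
Trie (insert patterns):
  n0 'ε': a→4 b→1
  n1 'b': a→2
  n2 'ba': b→3
  n3 'bab': ·  [P0 ends]
  n4 'a': c→5
  n5 'ac': a→6
  n6 'aca': ·  [P1 ends]

Failure links (BFS by depth):
  fail(1) 'b': from fail(0)=0 chase 'b': 0 ⇒ 0;  out=∅∪out(0)=∅
  fail(4) 'a': from fail(0)=0 chase 'a': 0 ⇒ 0;  out=∅∪out(0)=∅
  fail(2) 'ba': from fail(1)=0 chase 'a': 0 ⇒ 4;  out=∅∪out(4)=∅
  fail(5) 'ac': from fail(4)=0 chase 'c': 0 ⇒ 0;  out=∅∪out(0)=∅
  fail(3) 'bab': from fail(2)=4 chase 'b': 4→0 ⇒ 1;  out={0}∪out(1)={0}
  fail(6) 'aca': from fail(5)=0 chase 'a': 0 ⇒ 4;  out={1}∪out(4)={1}

Run:
i=0 'b': node 0→1
i=1 'a': node 1→2
i=2 'a': node 2→4 ·f
i=3 'b': node 4→1 ·f
i=4 'a': node 1→2
i=5 'b': node 2→3  emit P0@[3:5]
i=6 'a': node 3→2 ·f
i=7 'b': node 2→3  emit P0@[5:7]
i=8 'c': node 3→0 ·f
i=9 'c': node 0→0
i=10 'a': node 0→4
i=11 'c': node 4→5
i=12 'a': node 5→6  emit P1@[10:12]
i=13 'a': node 6→4 ·f
i=14 'c': node 4→5
i=15 'a': node 5→6  emit P1@[13:15]
i=16 'a': node 6→4 ·f
i=17 'c': node 4→5
i=18 'a': node 5→6  emit P1@[16:18]
i=19 'b': node 6→1 ·f
i=20 'a': node 1→2
i=21 'b': node 2→3  emit P0@[19:21]
i=22 'c': node 3→0 ·f
i=23 'c': node 0→0
i=24 'b': node 0→1
i=25 'b': node 1→1 ·f
i=26 'a': node 1→2
i=27 'b': node 2→3  emit P0@[25:27]
i=28 'b': node 3→1 ·f
i=29 'c': node 1→0 ·f
i=30 'c': node 0→0
i=31 'a': node 0→4
i=32 'c': node 4→5
i=33 'a': node 5→6  emit P1@[31:33]
i=34 'b': node 6→1 ·f
i=35 'c': node 1→0 ·f
i=36 'c': node 0→0
i=37 'c': node 0→0
i=38 'b': node 0→1
i=39 'a': node 1→2
i=40 'b': node 2→3  emit P0@[38:40]
i=41 'a': node 3→2 ·f
i=42 'c': node 2→5 ·f
i=43 'a': node 5→6  emit P1@[41:43]
i=44 'a': node 6→4 ·f
i=45 'c': node 4→5
i=46 'a': node 5→6  emit P1@[44:46]

Matches: [[5,0],[7,0],[12,1],[15,1],[18,1],[21,0],[27,0],[33,1],[40,0],[43,1],[46,1]]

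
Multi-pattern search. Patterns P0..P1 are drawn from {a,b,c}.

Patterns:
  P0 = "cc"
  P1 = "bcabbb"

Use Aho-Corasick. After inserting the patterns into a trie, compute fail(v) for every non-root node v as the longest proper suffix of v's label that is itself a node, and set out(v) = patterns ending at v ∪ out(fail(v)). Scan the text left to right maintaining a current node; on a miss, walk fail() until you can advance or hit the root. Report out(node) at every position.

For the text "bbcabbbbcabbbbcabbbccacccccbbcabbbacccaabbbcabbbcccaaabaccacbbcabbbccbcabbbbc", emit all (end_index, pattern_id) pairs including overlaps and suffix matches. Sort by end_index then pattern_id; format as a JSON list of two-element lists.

Construct AC machine:
Trie nodes:
  0='ε' goto b→3 c→1
  1='c' goto c→2
  2='cc' goto ·  [P0 ends]
  3='b' goto c→4
  4='bc' goto a→5
  5='bca' goto b→6
  6='bcab' goto b→7
  7='bcabb' goto b→8
  8='bcabbb' goto ·  [P1 ends]

BFS fail/out derivation:
  n1('c'): parent n0 fail=0; on 'c' 0 → fail=0;  out ∅∪∅=∅
  n3('b'): parent n0 fail=0; on 'b' 0 → fail=0;  out ∅∪∅=∅
  n2('cc'): parent n1 fail=0; on 'c' 0 → fail=1;  out {0}∪∅={0}
  n4('bc'): parent n3 fail=0; on 'c' 0 → fail=1;  out ∅∪∅=∅
  n5('bca'): parent n4 fail=1; on 'a' 1→0 → fail=0;  out ∅∪∅=∅
  n6('bcab'): parent n5 fail=0; on 'b' 0 → fail=3;  out ∅∪∅=∅
  n7('bcabb'): parent n6 fail=3; on 'b' 3→0 → fail=3;  out ∅∪∅=∅
  n8('bcabbb'): parent n7 fail=3; on 'b' 3→0 → fail=3;  out {1}∪∅={1}

Run:
[0] read 'b'  n0⇒n3
[1] read 'b'  n3⇒n3 (fail-walked)
[2] read 'c'  n3⇒n4
[3] read 'a'  n4⇒n5
[4] read 'b'  n5⇒n6
[5] read 'b'  n6⇒n7
[6] read 'b'  n7⇒n8  → match P1@[1:6]
[7] read 'b'  n8⇒n3 (fail-walked)
[8] read 'c'  n3⇒n4
[9] read 'a'  n4⇒n5
[10] read 'b'  n5⇒n6
[11] read 'b'  n6⇒n7
[12] read 'b'  n7⇒n8  → match P1@[7:12]
[13] read 'b'  n8⇒n3 (fail-walked)
[14] read 'c'  n3⇒n4
[15] read 'a'  n4⇒n5
[16] read 'b'  n5⇒n6
[17] read 'b'  n6⇒n7
[18] read 'b'  n7⇒n8  → match P1@[13:18]
[19] read 'c'  n8⇒n4 (fail-walked)
[20] read 'c'  n4⇒n2 (fail-walked)  → match P0@[19:20]
[21] read 'a'  n2⇒n0 (fail-walked)
[22] read 'c'  n0⇒n1
[23] read 'c'  n1⇒n2  → match P0@[22:23]
[24] read 'c'  n2⇒n2 (fail-walked)  → match P0@[23:24]
[25] read 'c'  n2⇒n2 (fail-walked)  → match P0@[24:25]
[26] read 'c'  n2⇒n2 (fail-walked)  → match P0@[25:26]
[27] read 'b'  n2⇒n3 (fail-walked)
[28] read 'b'  n3⇒n3 (fail-walked)
[29] read 'c'  n3⇒n4
[30] read 'a'  n4⇒n5
[31] read 'b'  n5⇒n6
[32] read 'b'  n6⇒n7
[33] read 'b'  n7⇒n8  → match P1@[28:33]
[34] read 'a'  n8⇒n0 (fail-walked)
[35] read 'c'  n0⇒n1
[36] read 'c'  n1⇒n2  → match P0@[35:36]
[37] read 'c'  n2⇒n2 (fail-walked)  → match P0@[36:37]
[38] read 'a'  n2⇒n0 (fail-walked)
[39] read 'a'  n0⇒n0
[40] read 'b'  n0⇒n3
[41] read 'b'  n3⇒n3 (fail-walked)
[42] read 'b'  n3⇒n3 (fail-walked)
[43] read 'c'  n3⇒n4
[44] read 'a'  n4⇒n5
[45] read 'b'  n5⇒n6
[46] read 'b'  n6⇒n7
[47] read 'b'  n7⇒n8  → match P1@[42:47]
[48] read 'c'  n8⇒n4 (fail-walked)
[49] read 'c'  n4⇒n2 (fail-walked)  → match P0@[48:49]
[50] read 'c'  n2⇒n2 (fail-walked)  → match P0@[49:50]
[51] read 'a'  n2⇒n0 (fail-walked)
[52] read 'a'  n0⇒n0
[53] read 'a'  n0⇒n0
[54] read 'b'  n0⇒n3
[55] read 'a'  n3⇒n0 (fail-walked)
[56] read 'c'  n0⇒n1
[57] read 'c'  n1⇒n2  → match P0@[56:57]
[58] read 'a'  n2⇒n0 (fail-walked)
[59] read 'c'  n0⇒n1
[60] read 'b'  n1⇒n3 (fail-walked)
[61] read 'b'  n3⇒n3 (fail-walked)
[62] read 'c'  n3⇒n4
[63] read 'a'  n4⇒n5
[64] read 'b'  n5⇒n6
[65] read 'b'  n6⇒n7
[66] read 'b'  n7⇒n8  → match P1@[61:66]
[67] read 'c'  n8⇒n4 (fail-walked)
[68] read 'c'  n4⇒n2 (fail-walked)  → match P0@[67:68]
[69] read 'b'  n2⇒n3 (fail-walked)
[70] read 'c'  n3⇒n4
[71] read 'a'  n4⇒n5
[72] read 'b'  n5⇒n6
[73] read 'b'  n6⇒n7
[74] read 'b'  n7⇒n8  → match P1@[69:74]
[75] read 'b'  n8⇒n3 (fail-walked)
[76] read 'c'  n3⇒n4

All matches (sorted): [[6,1],[12,1],[18,1],[20,0],[23,0],[24,0],[25,0],[26,0],[33,1],[36,0],[37,0],[47,1],[49,0],[50,0],[57,0],[66,1],[68,0],[74,1]]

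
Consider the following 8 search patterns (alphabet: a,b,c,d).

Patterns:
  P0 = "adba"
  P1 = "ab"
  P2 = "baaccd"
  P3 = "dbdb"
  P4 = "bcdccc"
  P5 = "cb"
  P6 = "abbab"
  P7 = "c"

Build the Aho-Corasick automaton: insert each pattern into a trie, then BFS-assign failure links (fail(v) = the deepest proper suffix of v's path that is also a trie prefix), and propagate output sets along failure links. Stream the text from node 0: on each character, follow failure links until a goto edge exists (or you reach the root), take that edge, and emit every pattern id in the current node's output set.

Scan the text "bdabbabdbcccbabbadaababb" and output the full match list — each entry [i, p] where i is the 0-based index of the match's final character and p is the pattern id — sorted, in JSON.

Construct AC machine:
Trie (insert patterns):
  0='ε' goto a→1 b→6 c→21 d→12
  1='a' goto b→5 d→2
  2='ad' goto b→3
  3='adb' goto a→4
  4='adba' goto ·  ←P0
  5='ab' goto b→23  ←P1
  6='b' goto a→7 c→16
  7='ba' goto a→8
  8='baa' goto c→9
  9='baac' goto c→10
  10='baacc' goto d→11
  11='baaccd' goto ·  ←P2
  12='d' goto b→13
  13='db' goto d→14
  14='dbd' goto b→15
  15='dbdb' goto ·  ←P3
  16='bc' goto d→17
  17='bcd' goto c→18
  18='bcdc' goto c→19
  19='bcdcc' goto c→20
  20='bcdccc' goto ·  ←P4
  21='c' goto b→22  ←P7
  22='cb' goto ·  ←P5
  23='abb' goto a→24
  24='abba' goto b→25
  25='abbab' goto ·  ←P6

BFS fail/out derivation:
  fail(1) 'a': from fail(0)=0 chase 'a': 0 ⇒ 0;  out=∅∪out(0)=∅
  fail(6) 'b': from fail(0)=0 chase 'b': 0 ⇒ 0;  out=∅∪out(0)=∅
  fail(12) 'd': from fail(0)=0 chase 'd': 0 ⇒ 0;  out=∅∪out(0)=∅
  fail(21) 'c': from fail(0)=0 chase 'c': 0 ⇒ 0;  out={7}∪out(0)={7}
  fail(2) 'ad': from fail(1)=0 chase 'd': 0 ⇒ 12;  out=∅∪out(12)=∅
  fail(5) 'ab': from fail(1)=0 chase 'b': 0 ⇒ 6;  out={1}∪out(6)={1}
  fail(7) 'ba': from fail(6)=0 chase 'a': 0 ⇒ 1;  out=∅∪out(1)=∅
  fail(13) 'db': from fail(12)=0 chase 'b': 0 ⇒ 6;  out=∅∪out(6)=∅
  fail(16) 'bc': from fail(6)=0 chase 'c': 0 ⇒ 21;  out=∅∪out(21)={7}
  fail(22) 'cb': from fail(21)=0 chase 'b': 0 ⇒ 6;  out={5}∪out(6)={5}
  fail(3) 'adb': from fail(2)=12 chase 'b': 12 ⇒ 13;  out=∅∪out(13)=∅
  fail(8) 'baa': from fail(7)=1 chase 'a': 1→0 ⇒ 1;  out=∅∪out(1)=∅
  fail(14) 'dbd': from fail(13)=6 chase 'd': 6→0 ⇒ 12;  out=∅∪out(12)=∅
  fail(17) 'bcd': from fail(16)=21 chase 'd': 21→0 ⇒ 12;  out=∅∪out(12)=∅
  fail(23) 'abb': from fail(5)=6 chase 'b': 6→0 ⇒ 6;  out=∅∪out(6)=∅
  fail(4) 'adba': from fail(3)=13 chase 'a': 13→6 ⇒ 7;  out={0}∪out(7)={0}
  fail(9) 'baac': from fail(8)=1 chase 'c': 1→0 ⇒ 21;  out=∅∪out(21)={7}
  fail(15) 'dbdb': from fail(14)=12 chase 'b': 12 ⇒ 13;  out={3}∪out(13)={3}
  fail(18) 'bcdc': from fail(17)=12 chase 'c': 12→0 ⇒ 21;  out=∅∪out(21)={7}
  fail(24) 'abba': from fail(23)=6 chase 'a': 6 ⇒ 7;  out=∅∪out(7)=∅
  fail(10) 'baacc': from fail(9)=21 chase 'c': 21→0 ⇒ 21;  out=∅∪out(21)={7}
  fail(19) 'bcdcc': from fail(18)=21 chase 'c': 21→0 ⇒ 21;  out=∅∪out(21)={7}
  fail(25) 'abbab': from fail(24)=7 chase 'b': 7→1 ⇒ 5;  out={6}∪out(5)={1,6}
  fail(11) 'baaccd': from fail(10)=21 chase 'd': 21→0 ⇒ 12;  out={2}∪out(12)={2}
  fail(20) 'bcdccc': from fail(19)=21 chase 'c': 21→0 ⇒ 21;  out={4}∪out(21)={4,7}

Text stream:
i=0 'b': node 0→6
i=1 'd': node 6→12 (fail-walked)
i=2 'a': node 12→1 (fail-walked)
i=3 'b': node 1→5  emit P1@[2:3]
i=4 'b': node 5→23
i=5 'a': node 23→24
i=6 'b': node 24→25  emit P1@[5:6],P6@[2:6]
i=7 'd': node 25→12 (fail-walked)
i=8 'b': node 12→13
i=9 'c': node 13→16 (fail-walked)  emit P7@[9:9]
i=10 'c': node 16→21 (fail-walked)  emit P7@[10:10]
i=11 'c': node 21→21 (fail-walked)  emit P7@[11:11]
i=12 'b': node 21→22  emit P5@[11:12]
i=13 'a': node 22→7 (fail-walked)
i=14 'b': node 7→5 (fail-walked)  emit P1@[13:14]
i=15 'b': node 5→23
i=16 'a': node 23→24
i=17 'd': node 24→2 (fail-walked)
i=18 'a': node 2→1 (fail-walked)
i=19 'a': node 1→1 (fail-walked)
i=20 'b': node 1→5  emit P1@[19:20]
i=21 'a': node 5→7 (fail-walked)
i=22 'b': node 7→5 (fail-walked)  emit P1@[21:22]
i=23 'b': node 5→23

All matches (sorted): [[3,1],[6,1],[6,6],[9,7],[10,7],[11,7],[12,5],[14,1],[20,1],[22,1]]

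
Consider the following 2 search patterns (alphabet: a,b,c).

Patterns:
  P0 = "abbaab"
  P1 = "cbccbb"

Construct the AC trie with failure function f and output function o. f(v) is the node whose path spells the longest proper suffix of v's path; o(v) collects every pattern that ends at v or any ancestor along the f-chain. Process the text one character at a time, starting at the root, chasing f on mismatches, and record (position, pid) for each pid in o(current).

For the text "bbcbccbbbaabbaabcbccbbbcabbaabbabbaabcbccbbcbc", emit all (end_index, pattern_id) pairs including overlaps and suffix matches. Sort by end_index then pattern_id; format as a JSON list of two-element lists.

Build:
Trie nodes:
  0='ε' goto a→1 c→7
  1='a' goto b→2
  2='ab' goto b→3
  3='abb' goto a→4
  4='abba' goto a→5
  5='abbaa' goto b→6
  6='abbaab' goto ·  [P0 ends]
  7='c' goto b→8
  8='cb' goto c→9
  9='cbc' goto c→10
  10='cbcc' goto b→11
  11='cbccb' goto b→12
  12='cbccbb' goto ·  [P1 ends]

BFS fail/out derivation:
  fail(1) 'a': from fail(0)=0 chase 'a': 0 ⇒ 0;  out=∅∪out(0)=∅
  fail(7) 'c': from fail(0)=0 chase 'c': 0 ⇒ 0;  out=∅∪out(0)=∅
  fail(2) 'ab': from fail(1)=0 chase 'b': 0 ⇒ 0;  out=∅∪out(0)=∅
  fail(8) 'cb': from fail(7)=0 chase 'b': 0 ⇒ 0;  out=∅∪out(0)=∅
  fail(3) 'abb': from fail(2)=0 chase 'b': 0 ⇒ 0;  out=∅∪out(0)=∅
  fail(9) 'cbc': from fail(8)=0 chase 'c': 0 ⇒ 7;  out=∅∪out(7)=∅
  fail(4) 'abba': from fail(3)=0 chase 'a': 0 ⇒ 1;  out=∅∪out(1)=∅
  fail(10) 'cbcc': from fail(9)=7 chase 'c': 7→0 ⇒ 7;  out=∅∪out(7)=∅
  fail(5) 'abbaa': from fail(4)=1 chase 'a': 1→0 ⇒ 1;  out=∅∪out(1)=∅
  fail(11) 'cbccb': from fail(10)=7 chase 'b': 7 ⇒ 8;  out=∅∪out(8)=∅
  fail(6) 'abbaab': from fail(5)=1 chase 'b': 1 ⇒ 2;  out={0}∪out(2)={0}
  fail(12) 'cbccbb': from fail(11)=8 chase 'b': 8→0 ⇒ 0;  out={1}∪out(0)={1}

Run:
pos 0 'b': at 0
pos 1 'b': at 0
pos 2 'c': at 7
pos 3 'b': at 8
pos 4 'c': at 9
pos 5 'c': at 10
pos 6 'b': at 11
pos 7 'b': at 12  ** P1@[2:7]
pos 8 'b': at 0 (via fail)
pos 9 'a': at 1
pos 10 'a': at 1 (via fail)
pos 11 'b': at 2
pos 12 'b': at 3
pos 13 'a': at 4
pos 14 'a': at 5
pos 15 'b': at 6  ** P0@[10:15]
pos 16 'c': at 7 (via fail)
pos 17 'b': at 8
pos 18 'c': at 9
pos 19 'c': at 10
pos 20 'b': at 11
pos 21 'b': at 12  ** P1@[16:21]
pos 22 'b': at 0 (via fail)
pos 23 'c': at 7
pos 24 'a': at 1 (via fail)
pos 25 'b': at 2
pos 26 'b': at 3
pos 27 'a': at 4
pos 28 'a': at 5
pos 29 'b': at 6  ** P0@[24:29]
pos 30 'b': at 3 (via fail)
pos 31 'a': at 4
pos 32 'b': at 2 (via fail)
pos 33 'b': at 3
pos 34 'a': at 4
pos 35 'a': at 5
pos 36 'b': at 6  ** P0@[31:36]
pos 37 'c': at 7 (via fail)
pos 38 'b': at 8
pos 39 'c': at 9
pos 40 'c': at 10
pos 41 'b': at 11
pos 42 'b': at 12  ** P1@[37:42]
pos 43 'c': at 7 (via fail)
pos 44 'b': at 8
pos 45 'c': at 9

All matches (sorted): [[7,1],[15,0],[21,1],[29,0],[36,0],[42,1]]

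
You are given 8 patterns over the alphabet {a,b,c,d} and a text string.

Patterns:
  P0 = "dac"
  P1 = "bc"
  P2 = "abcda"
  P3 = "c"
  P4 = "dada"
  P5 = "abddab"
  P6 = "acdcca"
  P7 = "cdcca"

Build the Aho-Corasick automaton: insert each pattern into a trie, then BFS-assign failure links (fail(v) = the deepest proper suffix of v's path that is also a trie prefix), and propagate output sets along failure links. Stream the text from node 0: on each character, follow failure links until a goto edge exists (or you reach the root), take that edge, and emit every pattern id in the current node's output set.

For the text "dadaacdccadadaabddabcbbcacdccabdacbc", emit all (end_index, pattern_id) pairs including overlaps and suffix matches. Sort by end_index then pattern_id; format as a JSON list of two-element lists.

Build automaton:
Trie (insert patterns):
  n0 'ε': a→6 b→4 c→11 d→1
  n1 'd': a→2
  n2 'da': c→3 d→12
  n3 'dac': ·  ←P0
  n4 'b': c→5
  n5 'bc': ·  ←P1
  n6 'a': b→7 c→18
  n7 'ab': c→8 d→14
  n8 'abc': d→9
  n9 'abcd': a→10
  n10 'abcda': ·  ←P2
  n11 'c': d→23  ←P3
  n12 'dad': a→13
  n13 'dada': ·  ←P4
  n14 'abd': d→15
  n15 'abdd': a→16
  n16 'abdda': b→17
  n17 'abddab': ·  ←P5
  n18 'ac': d→19
  n19 'acd': c→20
  n20 'acdc': c→21
  n21 'acdcc': a→22
  n22 'acdcca': ·  ←P6
  n23 'cd': c→24
  n24 'cdc': c→25
  n25 'cdcc': a→26
  n26 'cdcca': ·  ←P7

Failure links (BFS by depth):
  n1('d'): parent n0 fail=0; on 'd' 0 → fail=0;  out ∅∪∅=∅
  n4('b'): parent n0 fail=0; on 'b' 0 → fail=0;  out ∅∪∅=∅
  n6('a'): parent n0 fail=0; on 'a' 0 → fail=0;  out ∅∪∅=∅
  n11('c'): parent n0 fail=0; on 'c' 0 → fail=0;  out {3}∪∅={3}
  n2('da'): parent n1 fail=0; on 'a' 0 → fail=6;  out ∅∪∅=∅
  n5('bc'): parent n4 fail=0; on 'c' 0 → fail=11;  out {1}∪{3}={1,3}
  n7('ab'): parent n6 fail=0; on 'b' 0 → fail=4;  out ∅∪∅=∅
  n18('ac'): parent n6 fail=0; on 'c' 0 → fail=11;  out ∅∪{3}={3}
  n23('cd'): parent n11 fail=0; on 'd' 0 → fail=1;  out ∅∪∅=∅
  n3('dac'): parent n2 fail=6; on 'c' 6 → fail=18;  out {0}∪{3}={0,3}
  n8('abc'): parent n7 fail=4; on 'c' 4 → fail=5;  out ∅∪{1,3}={1,3}
  n12('dad'): parent n2 fail=6; on 'd' 6→0 → fail=1;  out ∅∪∅=∅
  n14('abd'): parent n7 fail=4; on 'd' 4→0 → fail=1;  out ∅∪∅=∅
  n19('acd'): parent n18 fail=11; on 'd' 11 → fail=23;  out ∅∪∅=∅
  n24('cdc'): parent n23 fail=1; on 'c' 1→0 → fail=11;  out ∅∪{3}={3}
  n9('abcd'): parent n8 fail=5; on 'd' 5→11 → fail=23;  out ∅∪∅=∅
  n13('dada'): parent n12 fail=1; on 'a' 1 → fail=2;  out {4}∪∅={4}
  n15('abdd'): parent n14 fail=1; on 'd' 1→0 → fail=1;  out ∅∪∅=∅
  n20('acdc'): parent n19 fail=23; on 'c' 23 → fail=24;  out ∅∪{3}={3}
  n25('cdcc'): parent n24 fail=11; on 'c' 11→0 → fail=11;  out ∅∪{3}={3}
  n10('abcda'): parent n9 fail=23; on 'a' 23→1 → fail=2;  out {2}∪∅={2}
  n16('abdda'): parent n15 fail=1; on 'a' 1 → fail=2;  out ∅∪∅=∅
  n21('acdcc'): parent n20 fail=24; on 'c' 24 → fail=25;  out ∅∪{3}={3}
  n26('cdcca'): parent n25 fail=11; on 'a' 11→0 → fail=6;  out {7}∪∅={7}
  n17('abddab'): parent n16 fail=2; on 'b' 2→6 → fail=7;  out {5}∪∅={5}
  n22('acdcca'): parent n21 fail=25; on 'a' 25 → fail=26;  out {6}∪{7}={6,7}

Run:
[0] read 'd'  n0⇒n1
[1] read 'a'  n1⇒n2
[2] read 'd'  n2⇒n12
[3] read 'a'  n12⇒n13  emit P4@[0:3]
[4] read 'a'  n13⇒n6 (fail-walked)
[5] read 'c'  n6⇒n18  emit P3@[5:5]
[6] read 'd'  n18⇒n19
[7] read 'c'  n19⇒n20  emit P3@[7:7]
[8] read 'c'  n20⇒n21  emit P3@[8:8]
[9] read 'a'  n21⇒n22  emit P6@[4:9],P7@[5:9]
[10] read 'd'  n22⇒n1 (fail-walked)
[11] read 'a'  n1⇒n2
[12] read 'd'  n2⇒n12
[13] read 'a'  n12⇒n13  emit P4@[10:13]
[14] read 'a'  n13⇒n6 (fail-walked)
[15] read 'b'  n6⇒n7
[16] read 'd'  n7⇒n14
[17] read 'd'  n14⇒n15
[18] read 'a'  n15⇒n16
[19] read 'b'  n16⇒n17  emit P5@[14:19]
[20] read 'c'  n17⇒n8 (fail-walked)  emit P1@[19:20],P3@[20:20]
[21] read 'b'  n8⇒n4 (fail-walked)
[22] read 'b'  n4⇒n4 (fail-walked)
[23] read 'c'  n4⇒n5  emit P1@[22:23],P3@[23:23]
[24] read 'a'  n5⇒n6 (fail-walked)
[25] read 'c'  n6⇒n18  emit P3@[25:25]
[26] read 'd'  n18⇒n19
[27] read 'c'  n19⇒n20  emit P3@[27:27]
[28] read 'c'  n20⇒n21  emit P3@[28:28]
[29] read 'a'  n21⇒n22  emit P6@[24:29],P7@[25:29]
[30] read 'b'  n22⇒n7 (fail-walked)
[31] read 'd'  n7⇒n14
[32] read 'a'  n14⇒n2 (fail-walked)
[33] read 'c'  n2⇒n3  emit P0@[31:33],P3@[33:33]
[34] read 'b'  n3⇒n4 (fail-walked)
[35] read 'c'  n4⇒n5  emit P1@[34:35],P3@[35:35]

Result: [[3,4],[5,3],[7,3],[8,3],[9,6],[9,7],[13,4],[19,5],[20,1],[20,3],[23,1],[23,3],[25,3],[27,3],[28,3],[29,6],[29,7],[33,0],[33,3],[35,1],[35,3]]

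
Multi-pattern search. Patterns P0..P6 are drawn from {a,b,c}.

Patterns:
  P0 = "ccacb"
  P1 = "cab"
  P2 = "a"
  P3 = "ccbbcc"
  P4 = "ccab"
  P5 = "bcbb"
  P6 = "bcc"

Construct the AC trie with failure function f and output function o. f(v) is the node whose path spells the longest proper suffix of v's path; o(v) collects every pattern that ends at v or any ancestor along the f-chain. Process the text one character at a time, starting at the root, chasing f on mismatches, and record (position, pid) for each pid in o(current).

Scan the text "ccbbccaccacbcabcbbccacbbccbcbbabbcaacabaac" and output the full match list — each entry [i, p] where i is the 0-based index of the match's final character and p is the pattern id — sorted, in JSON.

Construct AC machine:
Trie (insert patterns):
  0='ε' goto a→8 b→14 c→1
  1='c' goto a→6 c→2
  2='cc' goto a→3 b→9
  3='cca' goto b→13 c→4
  4='ccac' goto b→5
  5='ccacb' goto ·  [P0 ends]
  6='ca' goto b→7
  7='cab' goto ·  [P1 ends]
  8='a' goto ·  [P2 ends]
  9='ccb' goto b→10
  10='ccbb' goto c→11
  11='ccbbc' goto c→12
  12='ccbbcc' goto ·  [P3 ends]
  13='ccab' goto ·  [P4 ends]
  14='b' goto c→15
  15='bc' goto b→16 c→18
  16='bcb' goto b→17
  17='bcbb' goto ·  [P5 ends]
  18='bcc' goto ·  [P6 ends]

BFS fail/out derivation:
  fail(1) 'c': from fail(0)=0 chase 'c': 0 ⇒ 0;  out=∅∪out(0)=∅
  fail(8) 'a': from fail(0)=0 chase 'a': 0 ⇒ 0;  out={2}∪out(0)={2}
  fail(14) 'b': from fail(0)=0 chase 'b': 0 ⇒ 0;  out=∅∪out(0)=∅
  fail(2) 'cc': from fail(1)=0 chase 'c': 0 ⇒ 1;  out=∅∪out(1)=∅
  fail(6) 'ca': from fail(1)=0 chase 'a': 0 ⇒ 8;  out=∅∪out(8)={2}
  fail(15) 'bc': from fail(14)=0 chase 'c': 0 ⇒ 1;  out=∅∪out(1)=∅
  fail(3) 'cca': from fail(2)=1 chase 'a': 1 ⇒ 6;  out=∅∪out(6)={2}
  fail(7) 'cab': from fail(6)=8 chase 'b': 8→0 ⇒ 14;  out={1}∪out(14)={1}
  fail(9) 'ccb': from fail(2)=1 chase 'b': 1→0 ⇒ 14;  out=∅∪out(14)=∅
  fail(16) 'bcb': from fail(15)=1 chase 'b': 1→0 ⇒ 14;  out=∅∪out(14)=∅
  fail(18) 'bcc': from fail(15)=1 chase 'c': 1 ⇒ 2;  out={6}∪out(2)={6}
  fail(4) 'ccac': from fail(3)=6 chase 'c': 6→8→0 ⇒ 1;  out=∅∪out(1)=∅
  fail(10) 'ccbb': from fail(9)=14 chase 'b': 14→0 ⇒ 14;  out=∅∪out(14)=∅
  fail(13) 'ccab': from fail(3)=6 chase 'b': 6 ⇒ 7;  out={4}∪out(7)={1,4}
  fail(17) 'bcbb': from fail(16)=14 chase 'b': 14→0 ⇒ 14;  out={5}∪out(14)={5}
  fail(5) 'ccacb': from fail(4)=1 chase 'b': 1→0 ⇒ 14;  out={0}∪out(14)={0}
  fail(11) 'ccbbc': from fail(10)=14 chase 'c': 14 ⇒ 15;  out=∅∪out(15)=∅
  fail(12) 'ccbbcc': from fail(11)=15 chase 'c': 15 ⇒ 18;  out={3}∪out(18)={3,6}

Scan:
[0] read 'c'  n0⇒n1
[1] read 'c'  n1⇒n2
[2] read 'b'  n2⇒n9
[3] read 'b'  n9⇒n10
[4] read 'c'  n10⇒n11
[5] read 'c'  n11⇒n12  → match P3@[0:5],P6@[3:5]
[6] read 'a'  n12⇒n3 (via fail)  → match P2@[6:6]
[7] read 'c'  n3⇒n4
[8] read 'c'  n4⇒n2 (via fail)
[9] read 'a'  n2⇒n3  → match P2@[9:9]
[10] read 'c'  n3⇒n4
[11] read 'b'  n4⇒n5  → match P0@[7:11]
[12] read 'c'  n5⇒n15 (via fail)
[13] read 'a'  n15⇒n6 (via fail)  → match P2@[13:13]
[14] read 'b'  n6⇒n7  → match P1@[12:14]
[15] read 'c'  n7⇒n15 (via fail)
[16] read 'b'  n15⇒n16
[17] read 'b'  n16⇒n17  → match P5@[14:17]
[18] read 'c'  n17⇒n15 (via fail)
[19] read 'c'  n15⇒n18  → match P6@[17:19]
[20] read 'a'  n18⇒n3 (via fail)  → match P2@[20:20]
[21] read 'c'  n3⇒n4
[22] read 'b'  n4⇒n5  → match P0@[18:22]
[23] read 'b'  n5⇒n14 (via fail)
[24] read 'c'  n14⇒n15
[25] read 'c'  n15⇒n18  → match P6@[23:25]
[26] read 'b'  n18⇒n9 (via fail)
[27] read 'c'  n9⇒n15 (via fail)
[28] read 'b'  n15⇒n16
[29] read 'b'  n16⇒n17  → match P5@[26:29]
[30] read 'a'  n17⇒n8 (via fail)  → match P2@[30:30]
[31] read 'b'  n8⇒n14 (via fail)
[32] read 'b'  n14⇒n14 (via fail)
[33] read 'c'  n14⇒n15
[34] read 'a'  n15⇒n6 (via fail)  → match P2@[34:34]
[35] read 'a'  n6⇒n8 (via fail)  → match P2@[35:35]
[36] read 'c'  n8⇒n1 (via fail)
[37] read 'a'  n1⇒n6  → match P2@[37:37]
[38] read 'b'  n6⇒n7  → match P1@[36:38]
[39] read 'a'  n7⇒n8 (via fail)  → match P2@[39:39]
[40] read 'a'  n8⇒n8 (via fail)  → match P2@[40:40]
[41] read 'c'  n8⇒n1 (via fail)

All matches (sorted): [[5,3],[5,6],[6,2],[9,2],[11,0],[13,2],[14,1],[17,5],[19,6],[20,2],[22,0],[25,6],[29,5],[30,2],[34,2],[35,2],[37,2],[38,1],[39,2],[40,2]]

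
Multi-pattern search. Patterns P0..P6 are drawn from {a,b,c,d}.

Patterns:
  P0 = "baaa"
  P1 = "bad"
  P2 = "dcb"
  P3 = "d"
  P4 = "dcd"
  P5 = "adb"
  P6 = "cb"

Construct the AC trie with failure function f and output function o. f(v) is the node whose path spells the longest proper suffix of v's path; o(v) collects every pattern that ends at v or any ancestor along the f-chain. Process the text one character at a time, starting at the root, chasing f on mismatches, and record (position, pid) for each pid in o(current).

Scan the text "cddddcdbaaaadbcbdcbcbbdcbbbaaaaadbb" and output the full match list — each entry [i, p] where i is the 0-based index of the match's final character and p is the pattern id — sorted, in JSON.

Build:
Trie nodes:
  0='ε' goto a→10 b→1 c→13 d→6
  1='b' goto a→2
  2='ba' goto a→3 d→5
  3='baa' goto a→4
  4='baaa' goto ·  ←P0
  5='bad' goto ·  ←P1
  6='d' goto c→7  ←P3
  7='dc' goto b→8 d→9
  8='dcb' goto ·  ←P2
  9='dcd' goto ·  ←P4
  10='a' goto d→11
  11='ad' goto b→12
  12='adb' goto ·  ←P5
  13='c' goto b→14
  14='cb' goto ·  ←P6

BFS fail/out derivation:
  n1('b'): parent n0 fail=0; on 'b' 0 → fail=0;  out ∅∪∅=∅
  n6('d'): parent n0 fail=0; on 'd' 0 → fail=0;  out {3}∪∅={3}
  n10('a'): parent n0 fail=0; on 'a' 0 → fail=0;  out ∅∪∅=∅
  n13('c'): parent n0 fail=0; on 'c' 0 → fail=0;  out ∅∪∅=∅
  n2('ba'): parent n1 fail=0; on 'a' 0 → fail=10;  out ∅∪∅=∅
  n7('dc'): parent n6 fail=0; on 'c' 0 → fail=13;  out ∅∪∅=∅
  n11('ad'): parent n10 fail=0; on 'd' 0 → fail=6;  out ∅∪{3}={3}
  n14('cb'): parent n13 fail=0; on 'b' 0 → fail=1;  out {6}∪∅={6}
  n3('baa'): parent n2 fail=10; on 'a' 10→0 → fail=10;  out ∅∪∅=∅
  n5('bad'): parent n2 fail=10; on 'd' 10 → fail=11;  out {1}∪{3}={1,3}
  n8('dcb'): parent n7 fail=13; on 'b' 13 → fail=14;  out {2}∪{6}={2,6}
  n9('dcd'): parent n7 fail=13; on 'd' 13→0 → fail=6;  out {4}∪{3}={3,4}
  n12('adb'): parent n11 fail=6; on 'b' 6→0 → fail=1;  out {5}∪∅={5}
  n4('baaa'): parent n3 fail=10; on 'a' 10→0 → fail=10;  out {0}∪∅={0}

Run:
i=0 'c': node 0→13
i=1 'd': node 13→6 (via fail)  → match P3@[1:1]
i=2 'd': node 6→6 (via fail)  → match P3@[2:2]
i=3 'd': node 6→6 (via fail)  → match P3@[3:3]
i=4 'd': node 6→6 (via fail)  → match P3@[4:4]
i=5 'c': node 6→7
i=6 'd': node 7→9  → match P3@[6:6],P4@[4:6]
i=7 'b': node 9→1 (via fail)
i=8 'a': node 1→2
i=9 'a': node 2→3
i=10 'a': node 3→4  → match P0@[7:10]
i=11 'a': node 4→10 (via fail)
i=12 'd': node 10→11  → match P3@[12:12]
i=13 'b': node 11→12  → match P5@[11:13]
i=14 'c': node 12→13 (via fail)
i=15 'b': node 13→14  → match P6@[14:15]
i=16 'd': node 14→6 (via fail)  → match P3@[16:16]
i=17 'c': node 6→7
i=18 'b': node 7→8  → match P2@[16:18],P6@[17:18]
i=19 'c': node 8→13 (via fail)
i=20 'b': node 13→14  → match P6@[19:20]
i=21 'b': node 14→1 (via fail)
i=22 'd': node 1→6 (via fail)  → match P3@[22:22]
i=23 'c': node 6→7
i=24 'b': node 7→8  → match P2@[22:24],P6@[23:24]
i=25 'b': node 8→1 (via fail)
i=26 'b': node 1→1 (via fail)
i=27 'a': node 1→2
i=28 'a': node 2→3
i=29 'a': node 3→4  → match P0@[26:29]
i=30 'a': node 4→10 (via fail)
i=31 'a': node 10→10 (via fail)
i=32 'd': node 10→11  → match P3@[32:32]
i=33 'b': node 11→12  → match P5@[31:33]
i=34 'b': node 12→1 (via fail)

All matches (sorted): [[1,3],[2,3],[3,3],[4,3],[6,3],[6,4],[10,0],[12,3],[13,5],[15,6],[16,3],[18,2],[18,6],[20,6],[22,3],[24,2],[24,6],[29,0],[32,3],[33,5]]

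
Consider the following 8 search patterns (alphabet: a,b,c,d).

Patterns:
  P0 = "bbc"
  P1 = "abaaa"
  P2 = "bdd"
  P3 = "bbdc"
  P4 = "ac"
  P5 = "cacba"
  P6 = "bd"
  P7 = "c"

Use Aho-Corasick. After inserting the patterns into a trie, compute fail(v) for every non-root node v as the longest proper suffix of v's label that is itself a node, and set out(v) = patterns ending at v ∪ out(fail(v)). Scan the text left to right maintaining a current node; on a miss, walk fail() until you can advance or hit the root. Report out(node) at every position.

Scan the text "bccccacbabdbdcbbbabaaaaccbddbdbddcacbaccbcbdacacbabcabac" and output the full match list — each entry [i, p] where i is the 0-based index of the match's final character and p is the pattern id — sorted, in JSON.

Build:
Trie (insert patterns):
  n0 'ε': a→4 b→1 c→14
  n1 'b': b→2 d→9
  n2 'bb': c→3 d→11
  n3 'bbc': ·  [P0 ends]
  n4 'a': b→5 c→13
  n5 'ab': a→6
  n6 'aba': a→7
  n7 'abaa': a→8
  n8 'abaaa': ·  [P1 ends]
  n9 'bd': d→10  [P6 ends]
  n10 'bdd': ·  [P2 ends]
  n11 'bbd': c→12
  n12 'bbdc': ·  [P3 ends]
  n13 'ac': ·  [P4 ends]
  n14 'c': a→15  [P7 ends]
  n15 'ca': c→16
  n16 'cac': b→17
  n17 'cacb': a→18
  n18 'cacba': ·  [P5 ends]

BFS fail/out derivation:
  fail(1) 'b': from fail(0)=0 chase 'b': 0 ⇒ 0;  out=∅∪out(0)=∅
  fail(4) 'a': from fail(0)=0 chase 'a': 0 ⇒ 0;  out=∅∪out(0)=∅
  fail(14) 'c': from fail(0)=0 chase 'c': 0 ⇒ 0;  out={7}∪out(0)={7}
  fail(2) 'bb': from fail(1)=0 chase 'b': 0 ⇒ 1;  out=∅∪out(1)=∅
  fail(5) 'ab': from fail(4)=0 chase 'b': 0 ⇒ 1;  out=∅∪out(1)=∅
  fail(9) 'bd': from fail(1)=0 chase 'd': 0 ⇒ 0;  out={6}∪out(0)={6}
  fail(13) 'ac': from fail(4)=0 chase 'c': 0 ⇒ 14;  out={4}∪out(14)={4,7}
  fail(15) 'ca': from fail(14)=0 chase 'a': 0 ⇒ 4;  out=∅∪out(4)=∅
  fail(3) 'bbc': from fail(2)=1 chase 'c': 1→0 ⇒ 14;  out={0}∪out(14)={0,7}
  fail(6) 'aba': from fail(5)=1 chase 'a': 1→0 ⇒ 4;  out=∅∪out(4)=∅
  fail(10) 'bdd': from fail(9)=0 chase 'd': 0 ⇒ 0;  out={2}∪out(0)={2}
  fail(11) 'bbd': from fail(2)=1 chase 'd': 1 ⇒ 9;  out=∅∪out(9)={6}
  fail(16) 'cac': from fail(15)=4 chase 'c': 4 ⇒ 13;  out=∅∪out(13)={4,7}
  fail(7) 'abaa': from fail(6)=4 chase 'a': 4→0 ⇒ 4;  out=∅∪out(4)=∅
  fail(12) 'bbdc': from fail(11)=9 chase 'c': 9→0 ⇒ 14;  out={3}∪out(14)={3,7}
  fail(17) 'cacb': from fail(16)=13 chase 'b': 13→14→0 ⇒ 1;  out=∅∪out(1)=∅
  fail(8) 'abaaa': from fail(7)=4 chase 'a': 4→0 ⇒ 4;  out={1}∪out(4)={1}
  fail(18) 'cacba': from fail(17)=1 chase 'a': 1→0 ⇒ 4;  out={5}∪out(4)={5}

Run:
i=0 'b': node 0→1
i=1 'c': node 1→14 (fail-walked)  → match P7@[1:1]
i=2 'c': node 14→14 (fail-walked)  → match P7@[2:2]
i=3 'c': node 14→14 (fail-walked)  → match P7@[3:3]
i=4 'c': node 14→14 (fail-walked)  → match P7@[4:4]
i=5 'a': node 14→15
i=6 'c': node 15→16  → match P4@[5:6],P7@[6:6]
i=7 'b': node 16→17
i=8 'a': node 17→18  → match P5@[4:8]
i=9 'b': node 18→5 (fail-walked)
i=10 'd': node 5→9 (fail-walked)  → match P6@[9:10]
i=11 'b': node 9→1 (fail-walked)
i=12 'd': node 1→9  → match P6@[11:12]
i=13 'c': node 9→14 (fail-walked)  → match P7@[13:13]
i=14 'b': node 14→1 (fail-walked)
i=15 'b': node 1→2
i=16 'b': node 2→2 (fail-walked)
i=17 'a': node 2→4 (fail-walked)
i=18 'b': node 4→5
i=19 'a': node 5→6
i=20 'a': node 6→7
i=21 'a': node 7→8  → match P1@[17:21]
i=22 'a': node 8→4 (fail-walked)
i=23 'c': node 4→13  → match P4@[22:23],P7@[23:23]
i=24 'c': node 13→14 (fail-walked)  → match P7@[24:24]
i=25 'b': node 14→1 (fail-walked)
i=26 'd': node 1→9  → match P6@[25:26]
i=27 'd': node 9→10  → match P2@[25:27]
i=28 'b': node 10→1 (fail-walked)
i=29 'd': node 1→9  → match P6@[28:29]
i=30 'b': node 9→1 (fail-walked)
i=31 'd': node 1→9  → match P6@[30:31]
i=32 'd': node 9→10  → match P2@[30:32]
i=33 'c': node 10→14 (fail-walked)  → match P7@[33:33]
i=34 'a': node 14→15
i=35 'c': node 15→16  → match P4@[34:35],P7@[35:35]
i=36 'b': node 16→17
i=37 'a': node 17→18  → match P5@[33:37]
i=38 'c': node 18→13 (fail-walked)  → match P4@[37:38],P7@[38:38]
i=39 'c': node 13→14 (fail-walked)  → match P7@[39:39]
i=40 'b': node 14→1 (fail-walked)
i=41 'c': node 1→14 (fail-walked)  → match P7@[41:41]
i=42 'b': node 14→1 (fail-walked)
i=43 'd': node 1→9  → match P6@[42:43]
i=44 'a': node 9→4 (fail-walked)
i=45 'c': node 4→13  → match P4@[44:45],P7@[45:45]
i=46 'a': node 13→15 (fail-walked)
i=47 'c': node 15→16  → match P4@[46:47],P7@[47:47]
i=48 'b': node 16→17
i=49 'a': node 17→18  → match P5@[45:49]
i=50 'b': node 18→5 (fail-walked)
i=51 'c': node 5→14 (fail-walked)  → match P7@[51:51]
i=52 'a': node 14→15
i=53 'b': node 15→5 (fail-walked)
i=54 'a': node 5→6
i=55 'c': node 6→13 (fail-walked)  → match P4@[54:55],P7@[55:55]

All matches (sorted): [[1,7],[2,7],[3,7],[4,7],[6,4],[6,7],[8,5],[10,6],[12,6],[13,7],[21,1],[23,4],[23,7],[24,7],[26,6],[27,2],[29,6],[31,6],[32,2],[33,7],[35,4],[35,7],[37,5],[38,4],[38,7],[39,7],[41,7],[43,6],[45,4],[45,7],[47,4],[47,7],[49,5],[51,7],[55,4],[55,7]]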